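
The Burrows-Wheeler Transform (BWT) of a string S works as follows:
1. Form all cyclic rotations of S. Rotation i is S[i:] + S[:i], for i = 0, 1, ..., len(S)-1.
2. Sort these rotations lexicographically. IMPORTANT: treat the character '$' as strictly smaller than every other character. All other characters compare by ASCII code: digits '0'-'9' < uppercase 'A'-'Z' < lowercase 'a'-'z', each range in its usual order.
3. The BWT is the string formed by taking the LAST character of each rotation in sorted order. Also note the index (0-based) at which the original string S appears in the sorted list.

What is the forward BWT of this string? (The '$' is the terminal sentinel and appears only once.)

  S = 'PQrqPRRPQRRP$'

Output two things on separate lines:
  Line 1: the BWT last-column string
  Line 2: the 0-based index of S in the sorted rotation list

Answer: PRR$qPPRRQPrQ
3

Derivation:
All 13 rotations (rotation i = S[i:]+S[:i]):
  rot[0] = PQrqPRRPQRRP$
  rot[1] = QrqPRRPQRRP$P
  rot[2] = rqPRRPQRRP$PQ
  rot[3] = qPRRPQRRP$PQr
  rot[4] = PRRPQRRP$PQrq
  rot[5] = RRPQRRP$PQrqP
  rot[6] = RPQRRP$PQrqPR
  rot[7] = PQRRP$PQrqPRR
  rot[8] = QRRP$PQrqPRRP
  rot[9] = RRP$PQrqPRRPQ
  rot[10] = RP$PQrqPRRPQR
  rot[11] = P$PQrqPRRPQRR
  rot[12] = $PQrqPRRPQRRP
Sorted (with $ < everything):
  sorted[0] = $PQrqPRRPQRRP  (last char: 'P')
  sorted[1] = P$PQrqPRRPQRR  (last char: 'R')
  sorted[2] = PQRRP$PQrqPRR  (last char: 'R')
  sorted[3] = PQrqPRRPQRRP$  (last char: '$')
  sorted[4] = PRRPQRRP$PQrq  (last char: 'q')
  sorted[5] = QRRP$PQrqPRRP  (last char: 'P')
  sorted[6] = QrqPRRPQRRP$P  (last char: 'P')
  sorted[7] = RP$PQrqPRRPQR  (last char: 'R')
  sorted[8] = RPQRRP$PQrqPR  (last char: 'R')
  sorted[9] = RRP$PQrqPRRPQ  (last char: 'Q')
  sorted[10] = RRPQRRP$PQrqP  (last char: 'P')
  sorted[11] = qPRRPQRRP$PQr  (last char: 'r')
  sorted[12] = rqPRRPQRRP$PQ  (last char: 'Q')
Last column: PRR$qPPRRQPrQ
Original string S is at sorted index 3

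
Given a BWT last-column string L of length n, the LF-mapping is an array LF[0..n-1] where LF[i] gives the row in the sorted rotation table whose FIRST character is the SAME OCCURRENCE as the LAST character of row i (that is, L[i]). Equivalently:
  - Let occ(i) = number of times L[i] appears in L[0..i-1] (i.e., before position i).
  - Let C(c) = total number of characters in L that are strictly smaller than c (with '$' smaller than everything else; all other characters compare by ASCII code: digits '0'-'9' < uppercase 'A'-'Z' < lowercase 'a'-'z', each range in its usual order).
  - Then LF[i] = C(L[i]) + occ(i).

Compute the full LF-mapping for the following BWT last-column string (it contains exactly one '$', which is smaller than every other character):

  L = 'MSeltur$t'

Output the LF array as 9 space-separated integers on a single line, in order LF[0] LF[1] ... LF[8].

Answer: 1 2 3 4 6 8 5 0 7

Derivation:
Char counts: '$':1, 'M':1, 'S':1, 'e':1, 'l':1, 'r':1, 't':2, 'u':1
C (first-col start): C('$')=0, C('M')=1, C('S')=2, C('e')=3, C('l')=4, C('r')=5, C('t')=6, C('u')=8
L[0]='M': occ=0, LF[0]=C('M')+0=1+0=1
L[1]='S': occ=0, LF[1]=C('S')+0=2+0=2
L[2]='e': occ=0, LF[2]=C('e')+0=3+0=3
L[3]='l': occ=0, LF[3]=C('l')+0=4+0=4
L[4]='t': occ=0, LF[4]=C('t')+0=6+0=6
L[5]='u': occ=0, LF[5]=C('u')+0=8+0=8
L[6]='r': occ=0, LF[6]=C('r')+0=5+0=5
L[7]='$': occ=0, LF[7]=C('$')+0=0+0=0
L[8]='t': occ=1, LF[8]=C('t')+1=6+1=7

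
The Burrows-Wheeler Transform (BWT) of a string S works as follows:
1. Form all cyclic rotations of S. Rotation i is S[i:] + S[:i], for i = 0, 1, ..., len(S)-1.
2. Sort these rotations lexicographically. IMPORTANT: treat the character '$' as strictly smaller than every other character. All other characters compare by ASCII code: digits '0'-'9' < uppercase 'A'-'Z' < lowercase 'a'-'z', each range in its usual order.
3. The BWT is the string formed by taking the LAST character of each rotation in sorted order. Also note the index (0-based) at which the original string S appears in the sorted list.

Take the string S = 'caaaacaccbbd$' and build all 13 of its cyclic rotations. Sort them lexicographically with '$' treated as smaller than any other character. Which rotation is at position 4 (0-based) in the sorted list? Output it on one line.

All 13 rotations (rotation i = S[i:]+S[:i]):
  rot[0] = caaaacaccbbd$
  rot[1] = aaaacaccbbd$c
  rot[2] = aaacaccbbd$ca
  rot[3] = aacaccbbd$caa
  rot[4] = acaccbbd$caaa
  rot[5] = caccbbd$caaaa
  rot[6] = accbbd$caaaac
  rot[7] = ccbbd$caaaaca
  rot[8] = cbbd$caaaacac
  rot[9] = bbd$caaaacacc
  rot[10] = bd$caaaacaccb
  rot[11] = d$caaaacaccbb
  rot[12] = $caaaacaccbbd
Sorted (with $ < everything):
  sorted[0] = $caaaacaccbbd
  sorted[1] = aaaacaccbbd$c
  sorted[2] = aaacaccbbd$ca
  sorted[3] = aacaccbbd$caa
  sorted[4] = acaccbbd$caaa
  sorted[5] = accbbd$caaaac
  sorted[6] = bbd$caaaacacc
  sorted[7] = bd$caaaacaccb
  sorted[8] = caaaacaccbbd$
  sorted[9] = caccbbd$caaaa
  sorted[10] = cbbd$caaaacac
  sorted[11] = ccbbd$caaaaca
  sorted[12] = d$caaaacaccbb
sorted[4] = acaccbbd$caaa

Answer: acaccbbd$caaa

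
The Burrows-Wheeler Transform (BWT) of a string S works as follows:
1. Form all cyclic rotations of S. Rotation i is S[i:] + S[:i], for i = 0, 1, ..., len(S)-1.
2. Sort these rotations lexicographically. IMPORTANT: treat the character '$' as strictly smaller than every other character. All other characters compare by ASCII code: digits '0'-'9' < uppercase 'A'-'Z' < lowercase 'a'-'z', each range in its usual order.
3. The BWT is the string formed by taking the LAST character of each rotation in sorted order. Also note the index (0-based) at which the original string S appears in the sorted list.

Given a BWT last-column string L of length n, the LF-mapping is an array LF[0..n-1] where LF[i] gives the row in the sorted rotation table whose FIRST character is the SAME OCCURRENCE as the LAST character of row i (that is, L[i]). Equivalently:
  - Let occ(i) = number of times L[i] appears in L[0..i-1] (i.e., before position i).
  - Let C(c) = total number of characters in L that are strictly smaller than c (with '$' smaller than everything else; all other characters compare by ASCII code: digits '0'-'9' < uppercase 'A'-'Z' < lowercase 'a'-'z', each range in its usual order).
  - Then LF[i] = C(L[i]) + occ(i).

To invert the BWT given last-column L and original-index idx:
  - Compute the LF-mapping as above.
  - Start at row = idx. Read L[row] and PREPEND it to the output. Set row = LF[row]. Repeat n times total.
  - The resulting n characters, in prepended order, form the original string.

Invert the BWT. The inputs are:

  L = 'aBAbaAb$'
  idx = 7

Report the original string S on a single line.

LF mapping: 4 3 1 6 5 2 7 0
Walk LF starting at row 7, prepending L[row]:
  step 1: row=7, L[7]='$', prepend. Next row=LF[7]=0
  step 2: row=0, L[0]='a', prepend. Next row=LF[0]=4
  step 3: row=4, L[4]='a', prepend. Next row=LF[4]=5
  step 4: row=5, L[5]='A', prepend. Next row=LF[5]=2
  step 5: row=2, L[2]='A', prepend. Next row=LF[2]=1
  step 6: row=1, L[1]='B', prepend. Next row=LF[1]=3
  step 7: row=3, L[3]='b', prepend. Next row=LF[3]=6
  step 8: row=6, L[6]='b', prepend. Next row=LF[6]=7
Reversed output: bbBAAaa$

Answer: bbBAAaa$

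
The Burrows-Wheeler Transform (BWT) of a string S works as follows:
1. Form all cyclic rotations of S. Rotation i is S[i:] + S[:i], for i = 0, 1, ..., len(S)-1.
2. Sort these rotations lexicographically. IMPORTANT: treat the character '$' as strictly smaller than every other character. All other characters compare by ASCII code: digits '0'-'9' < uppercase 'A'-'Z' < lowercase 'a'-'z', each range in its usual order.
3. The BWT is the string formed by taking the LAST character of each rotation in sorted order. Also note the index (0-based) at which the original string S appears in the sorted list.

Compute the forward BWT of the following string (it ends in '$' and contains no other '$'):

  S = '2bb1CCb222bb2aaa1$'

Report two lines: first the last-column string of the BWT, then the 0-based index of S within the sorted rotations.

Answer: 1abb2b$21Caa2bCb22
6

Derivation:
All 18 rotations (rotation i = S[i:]+S[:i]):
  rot[0] = 2bb1CCb222bb2aaa1$
  rot[1] = bb1CCb222bb2aaa1$2
  rot[2] = b1CCb222bb2aaa1$2b
  rot[3] = 1CCb222bb2aaa1$2bb
  rot[4] = CCb222bb2aaa1$2bb1
  rot[5] = Cb222bb2aaa1$2bb1C
  rot[6] = b222bb2aaa1$2bb1CC
  rot[7] = 222bb2aaa1$2bb1CCb
  rot[8] = 22bb2aaa1$2bb1CCb2
  rot[9] = 2bb2aaa1$2bb1CCb22
  rot[10] = bb2aaa1$2bb1CCb222
  rot[11] = b2aaa1$2bb1CCb222b
  rot[12] = 2aaa1$2bb1CCb222bb
  rot[13] = aaa1$2bb1CCb222bb2
  rot[14] = aa1$2bb1CCb222bb2a
  rot[15] = a1$2bb1CCb222bb2aa
  rot[16] = 1$2bb1CCb222bb2aaa
  rot[17] = $2bb1CCb222bb2aaa1
Sorted (with $ < everything):
  sorted[0] = $2bb1CCb222bb2aaa1  (last char: '1')
  sorted[1] = 1$2bb1CCb222bb2aaa  (last char: 'a')
  sorted[2] = 1CCb222bb2aaa1$2bb  (last char: 'b')
  sorted[3] = 222bb2aaa1$2bb1CCb  (last char: 'b')
  sorted[4] = 22bb2aaa1$2bb1CCb2  (last char: '2')
  sorted[5] = 2aaa1$2bb1CCb222bb  (last char: 'b')
  sorted[6] = 2bb1CCb222bb2aaa1$  (last char: '$')
  sorted[7] = 2bb2aaa1$2bb1CCb22  (last char: '2')
  sorted[8] = CCb222bb2aaa1$2bb1  (last char: '1')
  sorted[9] = Cb222bb2aaa1$2bb1C  (last char: 'C')
  sorted[10] = a1$2bb1CCb222bb2aa  (last char: 'a')
  sorted[11] = aa1$2bb1CCb222bb2a  (last char: 'a')
  sorted[12] = aaa1$2bb1CCb222bb2  (last char: '2')
  sorted[13] = b1CCb222bb2aaa1$2b  (last char: 'b')
  sorted[14] = b222bb2aaa1$2bb1CC  (last char: 'C')
  sorted[15] = b2aaa1$2bb1CCb222b  (last char: 'b')
  sorted[16] = bb1CCb222bb2aaa1$2  (last char: '2')
  sorted[17] = bb2aaa1$2bb1CCb222  (last char: '2')
Last column: 1abb2b$21Caa2bCb22
Original string S is at sorted index 6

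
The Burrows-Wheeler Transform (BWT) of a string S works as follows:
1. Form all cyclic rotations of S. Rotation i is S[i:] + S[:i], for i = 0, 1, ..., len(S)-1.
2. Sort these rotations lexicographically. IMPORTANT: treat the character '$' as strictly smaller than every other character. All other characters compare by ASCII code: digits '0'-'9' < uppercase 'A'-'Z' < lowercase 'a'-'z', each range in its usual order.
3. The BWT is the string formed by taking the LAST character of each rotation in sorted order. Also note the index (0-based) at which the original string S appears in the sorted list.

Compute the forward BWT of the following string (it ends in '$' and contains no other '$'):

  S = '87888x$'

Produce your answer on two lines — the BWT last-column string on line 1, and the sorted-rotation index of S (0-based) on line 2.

All 7 rotations (rotation i = S[i:]+S[:i]):
  rot[0] = 87888x$
  rot[1] = 7888x$8
  rot[2] = 888x$87
  rot[3] = 88x$878
  rot[4] = 8x$8788
  rot[5] = x$87888
  rot[6] = $87888x
Sorted (with $ < everything):
  sorted[0] = $87888x  (last char: 'x')
  sorted[1] = 7888x$8  (last char: '8')
  sorted[2] = 87888x$  (last char: '$')
  sorted[3] = 888x$87  (last char: '7')
  sorted[4] = 88x$878  (last char: '8')
  sorted[5] = 8x$8788  (last char: '8')
  sorted[6] = x$87888  (last char: '8')
Last column: x8$7888
Original string S is at sorted index 2

Answer: x8$7888
2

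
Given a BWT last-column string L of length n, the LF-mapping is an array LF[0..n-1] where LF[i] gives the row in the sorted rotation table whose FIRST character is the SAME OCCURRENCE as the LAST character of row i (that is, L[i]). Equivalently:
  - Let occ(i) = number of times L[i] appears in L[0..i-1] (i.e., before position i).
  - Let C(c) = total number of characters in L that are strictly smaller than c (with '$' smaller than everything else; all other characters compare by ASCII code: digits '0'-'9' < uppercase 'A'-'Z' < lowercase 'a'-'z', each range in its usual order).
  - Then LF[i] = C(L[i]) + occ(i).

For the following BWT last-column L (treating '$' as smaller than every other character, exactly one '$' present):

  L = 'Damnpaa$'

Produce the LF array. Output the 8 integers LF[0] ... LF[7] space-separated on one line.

Answer: 1 2 5 6 7 3 4 0

Derivation:
Char counts: '$':1, 'D':1, 'a':3, 'm':1, 'n':1, 'p':1
C (first-col start): C('$')=0, C('D')=1, C('a')=2, C('m')=5, C('n')=6, C('p')=7
L[0]='D': occ=0, LF[0]=C('D')+0=1+0=1
L[1]='a': occ=0, LF[1]=C('a')+0=2+0=2
L[2]='m': occ=0, LF[2]=C('m')+0=5+0=5
L[3]='n': occ=0, LF[3]=C('n')+0=6+0=6
L[4]='p': occ=0, LF[4]=C('p')+0=7+0=7
L[5]='a': occ=1, LF[5]=C('a')+1=2+1=3
L[6]='a': occ=2, LF[6]=C('a')+2=2+2=4
L[7]='$': occ=0, LF[7]=C('$')+0=0+0=0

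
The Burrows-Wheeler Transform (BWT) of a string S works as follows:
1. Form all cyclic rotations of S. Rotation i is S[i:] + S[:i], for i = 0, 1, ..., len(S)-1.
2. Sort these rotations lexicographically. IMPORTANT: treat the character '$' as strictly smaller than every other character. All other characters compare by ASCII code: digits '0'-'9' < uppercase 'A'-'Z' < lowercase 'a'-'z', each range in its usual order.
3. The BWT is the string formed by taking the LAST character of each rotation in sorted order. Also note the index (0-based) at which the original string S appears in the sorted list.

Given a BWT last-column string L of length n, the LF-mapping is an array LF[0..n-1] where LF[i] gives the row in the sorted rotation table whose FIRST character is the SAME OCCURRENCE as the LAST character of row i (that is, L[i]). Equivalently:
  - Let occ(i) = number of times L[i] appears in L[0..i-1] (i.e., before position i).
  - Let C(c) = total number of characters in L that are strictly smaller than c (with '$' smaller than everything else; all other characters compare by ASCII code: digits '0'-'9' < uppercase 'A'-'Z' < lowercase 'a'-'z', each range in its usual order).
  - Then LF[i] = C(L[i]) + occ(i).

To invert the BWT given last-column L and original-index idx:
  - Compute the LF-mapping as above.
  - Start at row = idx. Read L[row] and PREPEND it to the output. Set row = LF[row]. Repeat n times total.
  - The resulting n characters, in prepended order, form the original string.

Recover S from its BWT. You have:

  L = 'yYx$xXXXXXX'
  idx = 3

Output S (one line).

Answer: XYXXxXxXXy$

Derivation:
LF mapping: 10 7 8 0 9 1 2 3 4 5 6
Walk LF starting at row 3, prepending L[row]:
  step 1: row=3, L[3]='$', prepend. Next row=LF[3]=0
  step 2: row=0, L[0]='y', prepend. Next row=LF[0]=10
  step 3: row=10, L[10]='X', prepend. Next row=LF[10]=6
  step 4: row=6, L[6]='X', prepend. Next row=LF[6]=2
  step 5: row=2, L[2]='x', prepend. Next row=LF[2]=8
  step 6: row=8, L[8]='X', prepend. Next row=LF[8]=4
  step 7: row=4, L[4]='x', prepend. Next row=LF[4]=9
  step 8: row=9, L[9]='X', prepend. Next row=LF[9]=5
  step 9: row=5, L[5]='X', prepend. Next row=LF[5]=1
  step 10: row=1, L[1]='Y', prepend. Next row=LF[1]=7
  step 11: row=7, L[7]='X', prepend. Next row=LF[7]=3
Reversed output: XYXXxXxXXy$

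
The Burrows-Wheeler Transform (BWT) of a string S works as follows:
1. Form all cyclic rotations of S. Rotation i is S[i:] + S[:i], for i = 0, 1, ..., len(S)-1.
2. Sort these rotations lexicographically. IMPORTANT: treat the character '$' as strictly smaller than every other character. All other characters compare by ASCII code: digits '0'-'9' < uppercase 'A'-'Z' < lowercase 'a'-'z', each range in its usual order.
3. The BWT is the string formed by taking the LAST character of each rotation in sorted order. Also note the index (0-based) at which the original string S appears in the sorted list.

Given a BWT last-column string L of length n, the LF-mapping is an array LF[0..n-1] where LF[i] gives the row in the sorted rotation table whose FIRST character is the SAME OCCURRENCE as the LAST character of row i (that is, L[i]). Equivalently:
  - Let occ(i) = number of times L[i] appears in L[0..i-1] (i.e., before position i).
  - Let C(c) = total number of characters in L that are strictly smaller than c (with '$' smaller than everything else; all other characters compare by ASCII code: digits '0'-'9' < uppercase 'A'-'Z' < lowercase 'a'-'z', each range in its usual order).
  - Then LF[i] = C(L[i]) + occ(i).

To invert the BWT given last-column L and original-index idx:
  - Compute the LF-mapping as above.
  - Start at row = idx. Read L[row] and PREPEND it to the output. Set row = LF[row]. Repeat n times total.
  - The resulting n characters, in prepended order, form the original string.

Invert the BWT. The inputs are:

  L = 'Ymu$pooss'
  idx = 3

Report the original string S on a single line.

LF mapping: 1 2 8 0 5 3 4 6 7
Walk LF starting at row 3, prepending L[row]:
  step 1: row=3, L[3]='$', prepend. Next row=LF[3]=0
  step 2: row=0, L[0]='Y', prepend. Next row=LF[0]=1
  step 3: row=1, L[1]='m', prepend. Next row=LF[1]=2
  step 4: row=2, L[2]='u', prepend. Next row=LF[2]=8
  step 5: row=8, L[8]='s', prepend. Next row=LF[8]=7
  step 6: row=7, L[7]='s', prepend. Next row=LF[7]=6
  step 7: row=6, L[6]='o', prepend. Next row=LF[6]=4
  step 8: row=4, L[4]='p', prepend. Next row=LF[4]=5
  step 9: row=5, L[5]='o', prepend. Next row=LF[5]=3
Reversed output: opossumY$

Answer: opossumY$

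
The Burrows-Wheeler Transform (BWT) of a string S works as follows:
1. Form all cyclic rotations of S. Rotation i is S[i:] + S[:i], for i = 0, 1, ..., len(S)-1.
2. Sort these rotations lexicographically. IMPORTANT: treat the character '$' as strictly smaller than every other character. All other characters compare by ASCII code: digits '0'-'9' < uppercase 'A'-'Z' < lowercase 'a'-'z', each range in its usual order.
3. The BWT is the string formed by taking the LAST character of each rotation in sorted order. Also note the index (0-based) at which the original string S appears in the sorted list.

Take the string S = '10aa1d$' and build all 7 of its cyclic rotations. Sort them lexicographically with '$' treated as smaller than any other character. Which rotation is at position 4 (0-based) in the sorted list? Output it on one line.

All 7 rotations (rotation i = S[i:]+S[:i]):
  rot[0] = 10aa1d$
  rot[1] = 0aa1d$1
  rot[2] = aa1d$10
  rot[3] = a1d$10a
  rot[4] = 1d$10aa
  rot[5] = d$10aa1
  rot[6] = $10aa1d
Sorted (with $ < everything):
  sorted[0] = $10aa1d
  sorted[1] = 0aa1d$1
  sorted[2] = 10aa1d$
  sorted[3] = 1d$10aa
  sorted[4] = a1d$10a
  sorted[5] = aa1d$10
  sorted[6] = d$10aa1
sorted[4] = a1d$10a

Answer: a1d$10a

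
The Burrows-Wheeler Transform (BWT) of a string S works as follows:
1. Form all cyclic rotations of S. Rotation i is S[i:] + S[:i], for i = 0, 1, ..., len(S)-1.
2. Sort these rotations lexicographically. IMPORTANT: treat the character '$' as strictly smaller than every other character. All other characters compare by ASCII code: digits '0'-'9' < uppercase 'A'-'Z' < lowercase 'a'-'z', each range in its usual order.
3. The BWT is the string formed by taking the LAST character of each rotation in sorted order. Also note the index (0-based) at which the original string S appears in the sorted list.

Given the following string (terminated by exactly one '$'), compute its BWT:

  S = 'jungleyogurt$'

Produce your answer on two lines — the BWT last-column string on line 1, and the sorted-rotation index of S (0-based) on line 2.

Answer: tlno$guyurjge
4

Derivation:
All 13 rotations (rotation i = S[i:]+S[:i]):
  rot[0] = jungleyogurt$
  rot[1] = ungleyogurt$j
  rot[2] = ngleyogurt$ju
  rot[3] = gleyogurt$jun
  rot[4] = leyogurt$jung
  rot[5] = eyogurt$jungl
  rot[6] = yogurt$jungle
  rot[7] = ogurt$jungley
  rot[8] = gurt$jungleyo
  rot[9] = urt$jungleyog
  rot[10] = rt$jungleyogu
  rot[11] = t$jungleyogur
  rot[12] = $jungleyogurt
Sorted (with $ < everything):
  sorted[0] = $jungleyogurt  (last char: 't')
  sorted[1] = eyogurt$jungl  (last char: 'l')
  sorted[2] = gleyogurt$jun  (last char: 'n')
  sorted[3] = gurt$jungleyo  (last char: 'o')
  sorted[4] = jungleyogurt$  (last char: '$')
  sorted[5] = leyogurt$jung  (last char: 'g')
  sorted[6] = ngleyogurt$ju  (last char: 'u')
  sorted[7] = ogurt$jungley  (last char: 'y')
  sorted[8] = rt$jungleyogu  (last char: 'u')
  sorted[9] = t$jungleyogur  (last char: 'r')
  sorted[10] = ungleyogurt$j  (last char: 'j')
  sorted[11] = urt$jungleyog  (last char: 'g')
  sorted[12] = yogurt$jungle  (last char: 'e')
Last column: tlno$guyurjge
Original string S is at sorted index 4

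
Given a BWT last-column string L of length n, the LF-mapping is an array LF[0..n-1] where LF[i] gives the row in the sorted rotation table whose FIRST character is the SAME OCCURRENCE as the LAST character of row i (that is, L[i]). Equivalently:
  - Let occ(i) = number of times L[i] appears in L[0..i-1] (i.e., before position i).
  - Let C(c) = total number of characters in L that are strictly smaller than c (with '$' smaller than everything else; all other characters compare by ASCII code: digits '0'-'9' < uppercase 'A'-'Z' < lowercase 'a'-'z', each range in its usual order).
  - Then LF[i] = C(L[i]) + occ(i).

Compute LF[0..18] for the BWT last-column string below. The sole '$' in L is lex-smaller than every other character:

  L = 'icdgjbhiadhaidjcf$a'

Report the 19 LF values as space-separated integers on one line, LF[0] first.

Answer: 14 5 7 11 17 4 12 15 1 8 13 2 16 9 18 6 10 0 3

Derivation:
Char counts: '$':1, 'a':3, 'b':1, 'c':2, 'd':3, 'f':1, 'g':1, 'h':2, 'i':3, 'j':2
C (first-col start): C('$')=0, C('a')=1, C('b')=4, C('c')=5, C('d')=7, C('f')=10, C('g')=11, C('h')=12, C('i')=14, C('j')=17
L[0]='i': occ=0, LF[0]=C('i')+0=14+0=14
L[1]='c': occ=0, LF[1]=C('c')+0=5+0=5
L[2]='d': occ=0, LF[2]=C('d')+0=7+0=7
L[3]='g': occ=0, LF[3]=C('g')+0=11+0=11
L[4]='j': occ=0, LF[4]=C('j')+0=17+0=17
L[5]='b': occ=0, LF[5]=C('b')+0=4+0=4
L[6]='h': occ=0, LF[6]=C('h')+0=12+0=12
L[7]='i': occ=1, LF[7]=C('i')+1=14+1=15
L[8]='a': occ=0, LF[8]=C('a')+0=1+0=1
L[9]='d': occ=1, LF[9]=C('d')+1=7+1=8
L[10]='h': occ=1, LF[10]=C('h')+1=12+1=13
L[11]='a': occ=1, LF[11]=C('a')+1=1+1=2
L[12]='i': occ=2, LF[12]=C('i')+2=14+2=16
L[13]='d': occ=2, LF[13]=C('d')+2=7+2=9
L[14]='j': occ=1, LF[14]=C('j')+1=17+1=18
L[15]='c': occ=1, LF[15]=C('c')+1=5+1=6
L[16]='f': occ=0, LF[16]=C('f')+0=10+0=10
L[17]='$': occ=0, LF[17]=C('$')+0=0+0=0
L[18]='a': occ=2, LF[18]=C('a')+2=1+2=3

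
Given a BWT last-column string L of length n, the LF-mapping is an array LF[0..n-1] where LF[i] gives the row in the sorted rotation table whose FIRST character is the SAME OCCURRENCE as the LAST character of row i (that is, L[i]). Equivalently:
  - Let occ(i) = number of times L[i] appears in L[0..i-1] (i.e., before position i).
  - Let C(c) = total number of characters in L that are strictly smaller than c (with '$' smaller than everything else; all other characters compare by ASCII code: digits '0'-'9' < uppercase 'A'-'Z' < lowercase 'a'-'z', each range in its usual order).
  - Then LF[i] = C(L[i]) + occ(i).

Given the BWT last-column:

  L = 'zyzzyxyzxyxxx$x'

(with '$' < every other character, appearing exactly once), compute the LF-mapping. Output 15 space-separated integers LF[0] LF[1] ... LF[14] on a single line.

Char counts: '$':1, 'x':6, 'y':4, 'z':4
C (first-col start): C('$')=0, C('x')=1, C('y')=7, C('z')=11
L[0]='z': occ=0, LF[0]=C('z')+0=11+0=11
L[1]='y': occ=0, LF[1]=C('y')+0=7+0=7
L[2]='z': occ=1, LF[2]=C('z')+1=11+1=12
L[3]='z': occ=2, LF[3]=C('z')+2=11+2=13
L[4]='y': occ=1, LF[4]=C('y')+1=7+1=8
L[5]='x': occ=0, LF[5]=C('x')+0=1+0=1
L[6]='y': occ=2, LF[6]=C('y')+2=7+2=9
L[7]='z': occ=3, LF[7]=C('z')+3=11+3=14
L[8]='x': occ=1, LF[8]=C('x')+1=1+1=2
L[9]='y': occ=3, LF[9]=C('y')+3=7+3=10
L[10]='x': occ=2, LF[10]=C('x')+2=1+2=3
L[11]='x': occ=3, LF[11]=C('x')+3=1+3=4
L[12]='x': occ=4, LF[12]=C('x')+4=1+4=5
L[13]='$': occ=0, LF[13]=C('$')+0=0+0=0
L[14]='x': occ=5, LF[14]=C('x')+5=1+5=6

Answer: 11 7 12 13 8 1 9 14 2 10 3 4 5 0 6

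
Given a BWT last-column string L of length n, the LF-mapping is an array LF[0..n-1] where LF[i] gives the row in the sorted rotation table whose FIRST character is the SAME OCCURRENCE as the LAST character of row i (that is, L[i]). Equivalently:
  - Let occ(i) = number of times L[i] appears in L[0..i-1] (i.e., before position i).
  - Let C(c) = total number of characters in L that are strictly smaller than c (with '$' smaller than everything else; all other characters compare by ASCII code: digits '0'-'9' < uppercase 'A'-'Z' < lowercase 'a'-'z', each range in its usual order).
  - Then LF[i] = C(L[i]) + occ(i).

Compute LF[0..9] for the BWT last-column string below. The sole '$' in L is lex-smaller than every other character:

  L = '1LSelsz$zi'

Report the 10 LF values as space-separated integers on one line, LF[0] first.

Char counts: '$':1, '1':1, 'L':1, 'S':1, 'e':1, 'i':1, 'l':1, 's':1, 'z':2
C (first-col start): C('$')=0, C('1')=1, C('L')=2, C('S')=3, C('e')=4, C('i')=5, C('l')=6, C('s')=7, C('z')=8
L[0]='1': occ=0, LF[0]=C('1')+0=1+0=1
L[1]='L': occ=0, LF[1]=C('L')+0=2+0=2
L[2]='S': occ=0, LF[2]=C('S')+0=3+0=3
L[3]='e': occ=0, LF[3]=C('e')+0=4+0=4
L[4]='l': occ=0, LF[4]=C('l')+0=6+0=6
L[5]='s': occ=0, LF[5]=C('s')+0=7+0=7
L[6]='z': occ=0, LF[6]=C('z')+0=8+0=8
L[7]='$': occ=0, LF[7]=C('$')+0=0+0=0
L[8]='z': occ=1, LF[8]=C('z')+1=8+1=9
L[9]='i': occ=0, LF[9]=C('i')+0=5+0=5

Answer: 1 2 3 4 6 7 8 0 9 5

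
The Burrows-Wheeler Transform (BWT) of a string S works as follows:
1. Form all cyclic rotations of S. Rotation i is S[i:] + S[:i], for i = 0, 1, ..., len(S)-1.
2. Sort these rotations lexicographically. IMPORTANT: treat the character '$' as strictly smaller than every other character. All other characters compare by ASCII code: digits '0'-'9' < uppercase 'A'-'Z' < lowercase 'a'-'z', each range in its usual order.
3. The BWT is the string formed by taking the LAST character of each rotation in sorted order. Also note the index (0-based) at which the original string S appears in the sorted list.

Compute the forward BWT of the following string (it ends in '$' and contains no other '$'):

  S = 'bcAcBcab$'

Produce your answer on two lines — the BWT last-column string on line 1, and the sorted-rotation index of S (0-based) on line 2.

Answer: bccca$bAB
5

Derivation:
All 9 rotations (rotation i = S[i:]+S[:i]):
  rot[0] = bcAcBcab$
  rot[1] = cAcBcab$b
  rot[2] = AcBcab$bc
  rot[3] = cBcab$bcA
  rot[4] = Bcab$bcAc
  rot[5] = cab$bcAcB
  rot[6] = ab$bcAcBc
  rot[7] = b$bcAcBca
  rot[8] = $bcAcBcab
Sorted (with $ < everything):
  sorted[0] = $bcAcBcab  (last char: 'b')
  sorted[1] = AcBcab$bc  (last char: 'c')
  sorted[2] = Bcab$bcAc  (last char: 'c')
  sorted[3] = ab$bcAcBc  (last char: 'c')
  sorted[4] = b$bcAcBca  (last char: 'a')
  sorted[5] = bcAcBcab$  (last char: '$')
  sorted[6] = cAcBcab$b  (last char: 'b')
  sorted[7] = cBcab$bcA  (last char: 'A')
  sorted[8] = cab$bcAcB  (last char: 'B')
Last column: bccca$bAB
Original string S is at sorted index 5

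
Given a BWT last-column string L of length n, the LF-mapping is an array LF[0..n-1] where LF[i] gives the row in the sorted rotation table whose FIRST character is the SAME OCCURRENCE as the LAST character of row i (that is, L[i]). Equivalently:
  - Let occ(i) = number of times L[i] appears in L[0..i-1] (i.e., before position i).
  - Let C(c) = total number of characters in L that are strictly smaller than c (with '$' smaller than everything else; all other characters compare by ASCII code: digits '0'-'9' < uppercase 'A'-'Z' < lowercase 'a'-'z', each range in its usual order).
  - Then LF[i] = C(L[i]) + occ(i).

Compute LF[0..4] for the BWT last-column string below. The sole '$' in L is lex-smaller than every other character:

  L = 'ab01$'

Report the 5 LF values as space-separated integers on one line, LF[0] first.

Answer: 3 4 1 2 0

Derivation:
Char counts: '$':1, '0':1, '1':1, 'a':1, 'b':1
C (first-col start): C('$')=0, C('0')=1, C('1')=2, C('a')=3, C('b')=4
L[0]='a': occ=0, LF[0]=C('a')+0=3+0=3
L[1]='b': occ=0, LF[1]=C('b')+0=4+0=4
L[2]='0': occ=0, LF[2]=C('0')+0=1+0=1
L[3]='1': occ=0, LF[3]=C('1')+0=2+0=2
L[4]='$': occ=0, LF[4]=C('$')+0=0+0=0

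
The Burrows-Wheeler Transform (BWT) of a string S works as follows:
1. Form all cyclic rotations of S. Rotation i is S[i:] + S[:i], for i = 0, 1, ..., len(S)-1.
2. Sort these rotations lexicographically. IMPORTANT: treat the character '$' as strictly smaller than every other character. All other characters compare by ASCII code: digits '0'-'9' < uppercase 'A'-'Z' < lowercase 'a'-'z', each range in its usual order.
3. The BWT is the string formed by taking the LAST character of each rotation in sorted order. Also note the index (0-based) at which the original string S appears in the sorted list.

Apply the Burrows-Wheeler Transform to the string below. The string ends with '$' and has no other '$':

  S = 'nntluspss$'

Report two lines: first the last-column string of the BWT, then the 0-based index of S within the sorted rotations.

All 10 rotations (rotation i = S[i:]+S[:i]):
  rot[0] = nntluspss$
  rot[1] = ntluspss$n
  rot[2] = tluspss$nn
  rot[3] = luspss$nnt
  rot[4] = uspss$nntl
  rot[5] = spss$nntlu
  rot[6] = pss$nntlus
  rot[7] = ss$nntlusp
  rot[8] = s$nntlusps
  rot[9] = $nntluspss
Sorted (with $ < everything):
  sorted[0] = $nntluspss  (last char: 's')
  sorted[1] = luspss$nnt  (last char: 't')
  sorted[2] = nntluspss$  (last char: '$')
  sorted[3] = ntluspss$n  (last char: 'n')
  sorted[4] = pss$nntlus  (last char: 's')
  sorted[5] = s$nntlusps  (last char: 's')
  sorted[6] = spss$nntlu  (last char: 'u')
  sorted[7] = ss$nntlusp  (last char: 'p')
  sorted[8] = tluspss$nn  (last char: 'n')
  sorted[9] = uspss$nntl  (last char: 'l')
Last column: st$nssupnl
Original string S is at sorted index 2

Answer: st$nssupnl
2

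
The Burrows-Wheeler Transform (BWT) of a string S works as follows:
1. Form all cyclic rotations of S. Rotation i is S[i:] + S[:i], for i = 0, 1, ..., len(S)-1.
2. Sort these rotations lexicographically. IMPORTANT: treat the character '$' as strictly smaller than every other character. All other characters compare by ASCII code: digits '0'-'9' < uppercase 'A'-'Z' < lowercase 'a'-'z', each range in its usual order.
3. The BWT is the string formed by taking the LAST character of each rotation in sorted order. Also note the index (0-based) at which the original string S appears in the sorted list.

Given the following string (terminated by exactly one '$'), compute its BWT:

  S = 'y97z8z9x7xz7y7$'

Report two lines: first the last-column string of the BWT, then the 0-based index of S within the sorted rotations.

All 15 rotations (rotation i = S[i:]+S[:i]):
  rot[0] = y97z8z9x7xz7y7$
  rot[1] = 97z8z9x7xz7y7$y
  rot[2] = 7z8z9x7xz7y7$y9
  rot[3] = z8z9x7xz7y7$y97
  rot[4] = 8z9x7xz7y7$y97z
  rot[5] = z9x7xz7y7$y97z8
  rot[6] = 9x7xz7y7$y97z8z
  rot[7] = x7xz7y7$y97z8z9
  rot[8] = 7xz7y7$y97z8z9x
  rot[9] = xz7y7$y97z8z9x7
  rot[10] = z7y7$y97z8z9x7x
  rot[11] = 7y7$y97z8z9x7xz
  rot[12] = y7$y97z8z9x7xz7
  rot[13] = 7$y97z8z9x7xz7y
  rot[14] = $y97z8z9x7xz7y7
Sorted (with $ < everything):
  sorted[0] = $y97z8z9x7xz7y7  (last char: '7')
  sorted[1] = 7$y97z8z9x7xz7y  (last char: 'y')
  sorted[2] = 7xz7y7$y97z8z9x  (last char: 'x')
  sorted[3] = 7y7$y97z8z9x7xz  (last char: 'z')
  sorted[4] = 7z8z9x7xz7y7$y9  (last char: '9')
  sorted[5] = 8z9x7xz7y7$y97z  (last char: 'z')
  sorted[6] = 97z8z9x7xz7y7$y  (last char: 'y')
  sorted[7] = 9x7xz7y7$y97z8z  (last char: 'z')
  sorted[8] = x7xz7y7$y97z8z9  (last char: '9')
  sorted[9] = xz7y7$y97z8z9x7  (last char: '7')
  sorted[10] = y7$y97z8z9x7xz7  (last char: '7')
  sorted[11] = y97z8z9x7xz7y7$  (last char: '$')
  sorted[12] = z7y7$y97z8z9x7x  (last char: 'x')
  sorted[13] = z8z9x7xz7y7$y97  (last char: '7')
  sorted[14] = z9x7xz7y7$y97z8  (last char: '8')
Last column: 7yxz9zyz977$x78
Original string S is at sorted index 11

Answer: 7yxz9zyz977$x78
11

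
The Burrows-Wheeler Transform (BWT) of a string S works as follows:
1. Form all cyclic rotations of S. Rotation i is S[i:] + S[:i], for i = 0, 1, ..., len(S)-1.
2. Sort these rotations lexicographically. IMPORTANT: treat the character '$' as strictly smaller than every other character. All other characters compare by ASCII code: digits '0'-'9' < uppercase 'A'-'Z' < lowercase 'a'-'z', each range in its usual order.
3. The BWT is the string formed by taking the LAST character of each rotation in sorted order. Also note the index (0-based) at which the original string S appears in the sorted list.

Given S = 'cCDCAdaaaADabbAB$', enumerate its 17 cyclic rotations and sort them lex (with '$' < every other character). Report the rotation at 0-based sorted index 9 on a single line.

Answer: aADabbAB$cCDCAdaa

Derivation:
All 17 rotations (rotation i = S[i:]+S[:i]):
  rot[0] = cCDCAdaaaADabbAB$
  rot[1] = CDCAdaaaADabbAB$c
  rot[2] = DCAdaaaADabbAB$cC
  rot[3] = CAdaaaADabbAB$cCD
  rot[4] = AdaaaADabbAB$cCDC
  rot[5] = daaaADabbAB$cCDCA
  rot[6] = aaaADabbAB$cCDCAd
  rot[7] = aaADabbAB$cCDCAda
  rot[8] = aADabbAB$cCDCAdaa
  rot[9] = ADabbAB$cCDCAdaaa
  rot[10] = DabbAB$cCDCAdaaaA
  rot[11] = abbAB$cCDCAdaaaAD
  rot[12] = bbAB$cCDCAdaaaADa
  rot[13] = bAB$cCDCAdaaaADab
  rot[14] = AB$cCDCAdaaaADabb
  rot[15] = B$cCDCAdaaaADabbA
  rot[16] = $cCDCAdaaaADabbAB
Sorted (with $ < everything):
  sorted[0] = $cCDCAdaaaADabbAB
  sorted[1] = AB$cCDCAdaaaADabb
  sorted[2] = ADabbAB$cCDCAdaaa
  sorted[3] = AdaaaADabbAB$cCDC
  sorted[4] = B$cCDCAdaaaADabbA
  sorted[5] = CAdaaaADabbAB$cCD
  sorted[6] = CDCAdaaaADabbAB$c
  sorted[7] = DCAdaaaADabbAB$cC
  sorted[8] = DabbAB$cCDCAdaaaA
  sorted[9] = aADabbAB$cCDCAdaa
  sorted[10] = aaADabbAB$cCDCAda
  sorted[11] = aaaADabbAB$cCDCAd
  sorted[12] = abbAB$cCDCAdaaaAD
  sorted[13] = bAB$cCDCAdaaaADab
  sorted[14] = bbAB$cCDCAdaaaADa
  sorted[15] = cCDCAdaaaADabbAB$
  sorted[16] = daaaADabbAB$cCDCA
sorted[9] = aADabbAB$cCDCAdaa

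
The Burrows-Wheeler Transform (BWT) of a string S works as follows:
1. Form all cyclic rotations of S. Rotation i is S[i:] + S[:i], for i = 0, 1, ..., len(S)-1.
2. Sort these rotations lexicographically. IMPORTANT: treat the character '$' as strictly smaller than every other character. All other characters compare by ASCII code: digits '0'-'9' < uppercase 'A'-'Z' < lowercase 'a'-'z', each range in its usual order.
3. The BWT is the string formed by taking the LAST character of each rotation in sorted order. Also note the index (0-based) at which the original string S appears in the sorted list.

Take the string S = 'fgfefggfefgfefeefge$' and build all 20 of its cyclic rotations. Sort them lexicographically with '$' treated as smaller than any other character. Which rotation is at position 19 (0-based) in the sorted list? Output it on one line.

All 20 rotations (rotation i = S[i:]+S[:i]):
  rot[0] = fgfefggfefgfefeefge$
  rot[1] = gfefggfefgfefeefge$f
  rot[2] = fefggfefgfefeefge$fg
  rot[3] = efggfefgfefeefge$fgf
  rot[4] = fggfefgfefeefge$fgfe
  rot[5] = ggfefgfefeefge$fgfef
  rot[6] = gfefgfefeefge$fgfefg
  rot[7] = fefgfefeefge$fgfefgg
  rot[8] = efgfefeefge$fgfefggf
  rot[9] = fgfefeefge$fgfefggfe
  rot[10] = gfefeefge$fgfefggfef
  rot[11] = fefeefge$fgfefggfefg
  rot[12] = efeefge$fgfefggfefgf
  rot[13] = feefge$fgfefggfefgfe
  rot[14] = eefge$fgfefggfefgfef
  rot[15] = efge$fgfefggfefgfefe
  rot[16] = fge$fgfefggfefgfefee
  rot[17] = ge$fgfefggfefgfefeef
  rot[18] = e$fgfefggfefgfefeefg
  rot[19] = $fgfefggfefgfefeefge
Sorted (with $ < everything):
  sorted[0] = $fgfefggfefgfefeefge
  sorted[1] = e$fgfefggfefgfefeefg
  sorted[2] = eefge$fgfefggfefgfef
  sorted[3] = efeefge$fgfefggfefgf
  sorted[4] = efge$fgfefggfefgfefe
  sorted[5] = efgfefeefge$fgfefggf
  sorted[6] = efggfefgfefeefge$fgf
  sorted[7] = feefge$fgfefggfefgfe
  sorted[8] = fefeefge$fgfefggfefg
  sorted[9] = fefgfefeefge$fgfefgg
  sorted[10] = fefggfefgfefeefge$fg
  sorted[11] = fge$fgfefggfefgfefee
  sorted[12] = fgfefeefge$fgfefggfe
  sorted[13] = fgfefggfefgfefeefge$
  sorted[14] = fggfefgfefeefge$fgfe
  sorted[15] = ge$fgfefggfefgfefeef
  sorted[16] = gfefeefge$fgfefggfef
  sorted[17] = gfefgfefeefge$fgfefg
  sorted[18] = gfefggfefgfefeefge$f
  sorted[19] = ggfefgfefeefge$fgfef
sorted[19] = ggfefgfefeefge$fgfef

Answer: ggfefgfefeefge$fgfef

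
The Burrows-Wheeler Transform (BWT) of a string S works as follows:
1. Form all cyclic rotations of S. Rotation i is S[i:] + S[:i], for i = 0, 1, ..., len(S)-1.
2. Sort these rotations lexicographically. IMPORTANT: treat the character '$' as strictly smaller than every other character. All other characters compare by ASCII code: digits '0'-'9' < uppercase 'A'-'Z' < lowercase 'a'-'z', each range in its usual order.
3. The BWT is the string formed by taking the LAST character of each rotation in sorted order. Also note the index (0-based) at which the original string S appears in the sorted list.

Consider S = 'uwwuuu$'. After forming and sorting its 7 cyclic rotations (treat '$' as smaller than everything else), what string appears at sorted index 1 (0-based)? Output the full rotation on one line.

All 7 rotations (rotation i = S[i:]+S[:i]):
  rot[0] = uwwuuu$
  rot[1] = wwuuu$u
  rot[2] = wuuu$uw
  rot[3] = uuu$uww
  rot[4] = uu$uwwu
  rot[5] = u$uwwuu
  rot[6] = $uwwuuu
Sorted (with $ < everything):
  sorted[0] = $uwwuuu
  sorted[1] = u$uwwuu
  sorted[2] = uu$uwwu
  sorted[3] = uuu$uww
  sorted[4] = uwwuuu$
  sorted[5] = wuuu$uw
  sorted[6] = wwuuu$u
sorted[1] = u$uwwuu

Answer: u$uwwuu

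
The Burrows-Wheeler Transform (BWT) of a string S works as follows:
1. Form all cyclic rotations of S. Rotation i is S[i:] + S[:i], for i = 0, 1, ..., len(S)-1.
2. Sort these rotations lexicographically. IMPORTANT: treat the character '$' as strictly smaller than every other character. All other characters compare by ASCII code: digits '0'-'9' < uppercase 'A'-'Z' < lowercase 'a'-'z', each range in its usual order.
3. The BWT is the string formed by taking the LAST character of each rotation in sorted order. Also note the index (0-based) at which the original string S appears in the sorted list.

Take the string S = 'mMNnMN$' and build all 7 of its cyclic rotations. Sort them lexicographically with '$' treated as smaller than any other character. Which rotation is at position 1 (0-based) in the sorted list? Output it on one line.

All 7 rotations (rotation i = S[i:]+S[:i]):
  rot[0] = mMNnMN$
  rot[1] = MNnMN$m
  rot[2] = NnMN$mM
  rot[3] = nMN$mMN
  rot[4] = MN$mMNn
  rot[5] = N$mMNnM
  rot[6] = $mMNnMN
Sorted (with $ < everything):
  sorted[0] = $mMNnMN
  sorted[1] = MN$mMNn
  sorted[2] = MNnMN$m
  sorted[3] = N$mMNnM
  sorted[4] = NnMN$mM
  sorted[5] = mMNnMN$
  sorted[6] = nMN$mMN
sorted[1] = MN$mMNn

Answer: MN$mMNn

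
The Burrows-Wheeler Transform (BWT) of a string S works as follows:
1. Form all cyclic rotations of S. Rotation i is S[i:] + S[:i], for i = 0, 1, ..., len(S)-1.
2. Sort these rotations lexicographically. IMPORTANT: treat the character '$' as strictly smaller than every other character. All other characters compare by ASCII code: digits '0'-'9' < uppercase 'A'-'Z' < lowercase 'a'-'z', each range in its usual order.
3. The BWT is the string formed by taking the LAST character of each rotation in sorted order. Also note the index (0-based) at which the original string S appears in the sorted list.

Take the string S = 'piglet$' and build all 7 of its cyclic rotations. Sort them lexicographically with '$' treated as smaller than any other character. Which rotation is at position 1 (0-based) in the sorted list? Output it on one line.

Answer: et$pigl

Derivation:
All 7 rotations (rotation i = S[i:]+S[:i]):
  rot[0] = piglet$
  rot[1] = iglet$p
  rot[2] = glet$pi
  rot[3] = let$pig
  rot[4] = et$pigl
  rot[5] = t$pigle
  rot[6] = $piglet
Sorted (with $ < everything):
  sorted[0] = $piglet
  sorted[1] = et$pigl
  sorted[2] = glet$pi
  sorted[3] = iglet$p
  sorted[4] = let$pig
  sorted[5] = piglet$
  sorted[6] = t$pigle
sorted[1] = et$pigl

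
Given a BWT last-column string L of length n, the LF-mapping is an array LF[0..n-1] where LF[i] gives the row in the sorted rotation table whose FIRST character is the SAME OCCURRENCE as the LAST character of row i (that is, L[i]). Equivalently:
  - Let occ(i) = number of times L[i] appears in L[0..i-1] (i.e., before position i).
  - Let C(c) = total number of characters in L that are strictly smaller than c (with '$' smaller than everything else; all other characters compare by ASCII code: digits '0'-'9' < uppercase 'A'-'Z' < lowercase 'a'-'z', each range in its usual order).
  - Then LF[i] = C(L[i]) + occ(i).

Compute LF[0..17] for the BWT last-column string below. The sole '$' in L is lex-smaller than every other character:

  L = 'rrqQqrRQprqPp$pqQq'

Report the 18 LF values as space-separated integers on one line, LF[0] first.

Char counts: '$':1, 'P':1, 'Q':3, 'R':1, 'p':3, 'q':5, 'r':4
C (first-col start): C('$')=0, C('P')=1, C('Q')=2, C('R')=5, C('p')=6, C('q')=9, C('r')=14
L[0]='r': occ=0, LF[0]=C('r')+0=14+0=14
L[1]='r': occ=1, LF[1]=C('r')+1=14+1=15
L[2]='q': occ=0, LF[2]=C('q')+0=9+0=9
L[3]='Q': occ=0, LF[3]=C('Q')+0=2+0=2
L[4]='q': occ=1, LF[4]=C('q')+1=9+1=10
L[5]='r': occ=2, LF[5]=C('r')+2=14+2=16
L[6]='R': occ=0, LF[6]=C('R')+0=5+0=5
L[7]='Q': occ=1, LF[7]=C('Q')+1=2+1=3
L[8]='p': occ=0, LF[8]=C('p')+0=6+0=6
L[9]='r': occ=3, LF[9]=C('r')+3=14+3=17
L[10]='q': occ=2, LF[10]=C('q')+2=9+2=11
L[11]='P': occ=0, LF[11]=C('P')+0=1+0=1
L[12]='p': occ=1, LF[12]=C('p')+1=6+1=7
L[13]='$': occ=0, LF[13]=C('$')+0=0+0=0
L[14]='p': occ=2, LF[14]=C('p')+2=6+2=8
L[15]='q': occ=3, LF[15]=C('q')+3=9+3=12
L[16]='Q': occ=2, LF[16]=C('Q')+2=2+2=4
L[17]='q': occ=4, LF[17]=C('q')+4=9+4=13

Answer: 14 15 9 2 10 16 5 3 6 17 11 1 7 0 8 12 4 13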